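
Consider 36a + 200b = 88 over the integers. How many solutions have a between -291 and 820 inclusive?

22

gcd(200, 36) = 4.
By Bézout, 36·(-11) + 200·(2) = 4.
Particular solution: (8, -1).
General solution: a = 8 + 50t, b = -1 - 9t for integer t.
-291 ≤ 8 + 50t ≤ 820 gives t ∈ [-5, 16], which is 22 values.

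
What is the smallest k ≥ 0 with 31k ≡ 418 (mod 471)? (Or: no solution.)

gcd(471, 31) = 1  (471 = 15*31 + 6, 31 = 5*6 + 1, 6 = 6*1).
1 divides 418, so solutions exist.
Back-substituting, 31*(76) + 471*(-5) = 1.
So 31*(76) ≡ 1 (mod 471); multiply by 418: k ≡ 31768 (mod 471).
Smallest nonnegative: k = 31768 mod 471 = 211.

211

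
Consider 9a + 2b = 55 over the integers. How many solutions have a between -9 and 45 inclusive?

gcd(9, 2) = 1.
By Bézout, 9·(1) + 2·(-4) = 1.
Particular solution: (1, 23).
General solution: a = 1 + 2t, b = 23 - 9t for integer t.
-9 ≤ 1 + 2t ≤ 45 gives t ∈ [-5, 22], which is 28 values.

28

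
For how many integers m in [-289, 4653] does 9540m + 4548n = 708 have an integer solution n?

gcd(9540, 4548) = 12  (9540 = 2*4548 + 444, 4548 = 10*444 + 108, 444 = 4*108 + 12, 108 = 9*12).
Back-substituting, 9540*(41) + 4548*(-86) = 12.
Scale by 59: particular solution (2419, -5074); reduce m mod 379: (145, -304).
General solution: m = 145 + 379t, n = -304 - 795t for integer t.
-289 ≤ 145 + 379t ≤ 4653 gives t ∈ [-1, 11], which is 13 values.

13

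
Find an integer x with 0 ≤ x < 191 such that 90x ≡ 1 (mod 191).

104

gcd(191, 90):
  191 = 2×90 + 11
  90 = 8×11 + 2
  11 = 5×2 + 1
  2 = 2×1
so gcd(191, 90) = 1.
Back-substitute for Bézout coefficients:
  1 = 11 - 5×2
  ... = 90×(-87) + 191×(41)
So 90×-87 ≡ 1 (mod 191), and -87 mod 191 = 104.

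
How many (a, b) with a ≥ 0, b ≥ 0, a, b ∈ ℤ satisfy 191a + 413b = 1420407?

18

gcd(413, 191) = 1.
By Bézout, 191*(-80) + 413*(37) = 1.
One solution: (260, 3319).
General: a = 260 + 413t, b = 3319 - 191t.
a ≥ 0 ⇒ t ≥ 0; b ≥ 0 ⇒ t ≤ 17. So t ∈ [0, 17]: 18 solutions.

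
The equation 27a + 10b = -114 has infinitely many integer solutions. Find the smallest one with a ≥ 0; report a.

gcd(27, 10):
  27 = 2×10 + 7
  10 = 1×7 + 3
  7 = 2×3 + 1
  3 = 3×1
so gcd(27, 10) = 1.
1 divides -114, so solutions exist.
Back-substitute for Bézout coefficients:
  1 = 7 - 2×3
  ... = 27×(3) + 10×(-8)
Scale by -114/1 = -114: (a₀, b₀) = (-342, 912).
General solution: a = -342 + 10t, b = 912 - 27t for integer t.
a ≥ 0: smallest is -342 mod 10 = 8 (at t = 35), with b = -33.

8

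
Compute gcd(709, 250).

gcd(709, 250) = 1  (709 = 2·250 + 209, 250 = 1·209 + 41, 209 = 5·41 + 4, 41 = 10·4 + 1, 4 = 4·1).

1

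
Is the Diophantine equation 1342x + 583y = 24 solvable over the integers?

gcd(1342, 583) = 11  (1342 = 2·583 + 176, 583 = 3·176 + 55, 176 = 3·55 + 11, 55 = 5·11).
11 does not divide 24 (remainder 2), so no integer solutions.

no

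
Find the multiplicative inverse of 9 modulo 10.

9

gcd(10, 9) = 1  (10 = 1×9 + 1, 9 = 9×1).
Back-substituting, 9×(-1) + 10×(1) = 1.
So 9×-1 ≡ 1 (mod 10), and -1 mod 10 = 9.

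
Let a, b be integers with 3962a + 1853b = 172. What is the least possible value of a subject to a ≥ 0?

1651

gcd(3962, 1853):
  3962 = 2·1853 + 256
  1853 = 7·256 + 61
  256 = 4·61 + 12
  61 = 5·12 + 1
  12 = 12·1
so gcd(3962, 1853) = 1.
1 divides 172, so solutions exist.
Back-substitute for Bézout coefficients:
  1 = 61 - 5·12
  ... = 3962·(-152) + 1853·(325)
Scale by 172/1 = 172: (a₀, b₀) = (-26144, 55900).
General solution: a = -26144 + 1853t, b = 55900 - 3962t for integer t.
a ≥ 0: smallest is -26144 mod 1853 = 1651 (at t = 15), with b = -3530.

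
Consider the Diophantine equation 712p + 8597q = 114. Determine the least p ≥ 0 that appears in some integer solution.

gcd(8597, 712) = 1.
1 divides 114, so solutions exist.
By Bézout, 712*(-3731) + 8597*(309) = 1.
Scale by 114/1 = 114: (p₀, q₀) = (-425334, 35226).
General solution: p = -425334 + 8597t, q = 35226 - 712t for integer t.
p ≥ 0: smallest is -425334 mod 8597 = 4516 (at t = 50), with q = -374.

4516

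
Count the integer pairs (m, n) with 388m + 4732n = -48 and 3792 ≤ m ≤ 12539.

7

gcd(4732, 388):
  4732 = 12×388 + 76
  388 = 5×76 + 8
  76 = 9×8 + 4
  8 = 2×4
so gcd(4732, 388) = 4.
Back-substitute for Bézout coefficients:
  4 = 76 - 9×8
  ... = 388×(-561) + 4732×(46)
Scale by -12: particular solution (6732, -552); reduce m mod 1183: (817, -67).
General solution: m = 817 + 1183t, n = -67 - 97t for integer t.
3792 ≤ 817 + 1183t ≤ 12539 gives t ∈ [3, 9], which is 7 values.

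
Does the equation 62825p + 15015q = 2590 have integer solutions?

gcd(62825, 15015) = 35  (62825 = 4*15015 + 2765, 15015 = 5*2765 + 1190, 2765 = 2*1190 + 385, 1190 = 3*385 + 35, 385 = 11*35).
35 divides 2590, so integer solutions exist.

yes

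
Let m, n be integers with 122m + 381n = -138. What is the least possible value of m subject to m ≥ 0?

180

gcd(381, 122):
  381 = 3*122 + 15
  122 = 8*15 + 2
  15 = 7*2 + 1
  2 = 2*1
so gcd(381, 122) = 1.
1 divides -138, so solutions exist.
Back-substitute for Bézout coefficients:
  1 = 15 - 7*2
  ... = 122*(-178) + 381*(57)
Scale by -138/1 = -138: (m₀, n₀) = (24564, -7866).
General solution: m = 24564 + 381t, n = -7866 - 122t for integer t.
m ≥ 0: smallest is 24564 mod 381 = 180 (at t = -64), with n = -58.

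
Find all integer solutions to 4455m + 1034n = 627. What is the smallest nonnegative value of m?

gcd(4455, 1034):
  4455 = 4*1034 + 319
  1034 = 3*319 + 77
  319 = 4*77 + 11
  77 = 7*11
so gcd(4455, 1034) = 11.
11 divides 627, so solutions exist.
Back-substitute for Bézout coefficients:
  11 = 319 - 4*77
  ... = 4455*(13) + 1034*(-56)
Scale by 627/11 = 57: (m₀, n₀) = (741, -3192).
General solution: m = 741 + 94t, n = -3192 - 405t for integer t.
m ≥ 0: smallest is 741 mod 94 = 83 (at t = -7), with n = -357.

83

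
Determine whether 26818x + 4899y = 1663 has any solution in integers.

gcd(26818, 4899) = 23.
23 does not divide 1663 (remainder 7), so no integer solutions.

no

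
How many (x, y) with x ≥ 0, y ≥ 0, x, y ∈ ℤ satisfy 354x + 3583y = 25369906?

20

gcd(3583, 354) = 1.
By Bézout, 354·(1083) + 3583·(-107) = 1.
One solution: (3306, 6754).
General: x = 3306 + 3583t, y = 6754 - 354t.
x ≥ 0 ⇒ t ≥ 0; y ≥ 0 ⇒ t ≤ 19. So t ∈ [0, 19]: 20 solutions.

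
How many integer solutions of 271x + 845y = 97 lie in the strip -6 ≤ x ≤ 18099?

gcd(845, 271) = 1.
By Bézout, 271×(396) + 845×(-127) = 1.
Particular solution: (387, -124).
General solution: x = 387 + 845t, y = -124 - 271t for integer t.
-6 ≤ 387 + 845t ≤ 18099 gives t ∈ [0, 20], which is 21 values.

21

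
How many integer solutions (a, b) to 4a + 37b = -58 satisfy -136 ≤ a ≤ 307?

gcd(37, 4) = 1.
By Bézout, 4·(-9) + 37·(1) = 1.
Particular solution: (4, -2).
General solution: a = 4 + 37t, b = -2 - 4t for integer t.
-136 ≤ 4 + 37t ≤ 307 gives t ∈ [-3, 8], which is 12 values.

12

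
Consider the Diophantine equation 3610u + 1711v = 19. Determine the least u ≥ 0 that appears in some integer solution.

1702

gcd(3610, 1711) = 1.
1 divides 19, so solutions exist.
By Bézout, 3610*(810) + 1711*(-1709) = 1.
Scale by 19/1 = 19: (u₀, v₀) = (15390, -32471).
General solution: u = 15390 + 1711t, v = -32471 - 3610t for integer t.
u ≥ 0: smallest is 15390 mod 1711 = 1702 (at t = -8), with v = -3591.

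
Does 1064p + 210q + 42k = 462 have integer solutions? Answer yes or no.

gcd(1064, 210) = 14.
gcd(14, 42) = 14.
14 divides 462, so integer solutions exist.

yes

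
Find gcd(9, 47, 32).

gcd(47, 9) = 1.
gcd(1, 32) = 1.

1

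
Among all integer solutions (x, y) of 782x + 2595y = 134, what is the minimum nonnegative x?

gcd(2595, 782) = 1  (2595 = 3*782 + 249, 782 = 3*249 + 35, 249 = 7*35 + 4, 35 = 8*4 + 3, 4 = 1*3 + 1, 3 = 3*1).
1 divides 134, so solutions exist.
Back-substituting, 782*(-667) + 2595*(201) = 1.
Scale by 134/1 = 134: (x₀, y₀) = (-89378, 26934).
General solution: x = -89378 + 2595t, y = 26934 - 782t for integer t.
x ≥ 0: smallest is -89378 mod 2595 = 1447 (at t = 35), with y = -436.

1447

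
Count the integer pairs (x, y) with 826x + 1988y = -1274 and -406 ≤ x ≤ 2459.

gcd(1988, 826) = 14.
By Bézout, 826×(65) + 1988×(-27) = 14.
Particular solution: (49, -21).
General solution: x = 49 + 142t, y = -21 - 59t for integer t.
-406 ≤ 49 + 142t ≤ 2459 gives t ∈ [-3, 16], which is 20 values.

20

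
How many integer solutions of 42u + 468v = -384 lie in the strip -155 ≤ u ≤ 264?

gcd(468, 42):
  468 = 11*42 + 6
  42 = 7*6
so gcd(468, 42) = 6.
Back-substitute for Bézout coefficients:
  6 = 468 - 11*42
  ... = 42*(-11) + 468*(1)
Scale by -64: particular solution (704, -64); reduce u mod 78: (2, -1).
General solution: u = 2 + 78t, v = -1 - 7t for integer t.
-155 ≤ 2 + 78t ≤ 264 gives t ∈ [-2, 3], which is 6 values.

6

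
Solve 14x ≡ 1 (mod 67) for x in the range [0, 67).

gcd(67, 14):
  67 = 4*14 + 11
  14 = 1*11 + 3
  11 = 3*3 + 2
  3 = 1*2 + 1
  2 = 2*1
so gcd(67, 14) = 1.
Back-substitute for Bézout coefficients:
  1 = 3 - 1*2
  ... = 14*(24) + 67*(-5)
So 14*24 ≡ 1 (mod 67), and 24 mod 67 = 24.

24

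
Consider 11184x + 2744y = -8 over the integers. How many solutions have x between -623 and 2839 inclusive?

10

gcd(11184, 2744) = 8.
By Bézout, 11184×(66) + 2744×(-269) = 8.
Particular solution: (277, -1129).
General solution: x = 277 + 343t, y = -1129 - 1398t for integer t.
-623 ≤ 277 + 343t ≤ 2839 gives t ∈ [-2, 7], which is 10 values.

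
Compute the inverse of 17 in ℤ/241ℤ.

gcd(241, 17) = 1  (241 = 14×17 + 3, 17 = 5×3 + 2, 3 = 1×2 + 1, 2 = 2×1).
Back-substituting, 17×(-85) + 241×(6) = 1.
So 17×-85 ≡ 1 (mod 241), and -85 mod 241 = 156.

156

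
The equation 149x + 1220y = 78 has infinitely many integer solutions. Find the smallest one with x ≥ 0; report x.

762

gcd(1220, 149) = 1  (1220 = 8·149 + 28, 149 = 5·28 + 9, 28 = 3·9 + 1, 9 = 9·1).
1 divides 78, so solutions exist.
Back-substituting, 149·(-131) + 1220·(16) = 1.
Scale by 78/1 = 78: (x₀, y₀) = (-10218, 1248).
General solution: x = -10218 + 1220t, y = 1248 - 149t for integer t.
x ≥ 0: smallest is -10218 mod 1220 = 762 (at t = 9), with y = -93.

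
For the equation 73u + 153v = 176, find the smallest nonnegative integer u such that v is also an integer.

59

gcd(153, 73):
  153 = 2·73 + 7
  73 = 10·7 + 3
  7 = 2·3 + 1
  3 = 3·1
so gcd(153, 73) = 1.
1 divides 176, so solutions exist.
Back-substitute for Bézout coefficients:
  1 = 7 - 2·3
  ... = 73·(-44) + 153·(21)
Scale by 176/1 = 176: (u₀, v₀) = (-7744, 3696).
General solution: u = -7744 + 153t, v = 3696 - 73t for integer t.
u ≥ 0: smallest is -7744 mod 153 = 59 (at t = 51), with v = -27.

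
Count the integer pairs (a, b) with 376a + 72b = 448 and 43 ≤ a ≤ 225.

gcd(376, 72) = 8.
By Bézout, 376·(-4) + 72·(21) = 8.
Particular solution: (1, 1).
General solution: a = 1 + 9t, b = 1 - 47t for integer t.
43 ≤ 1 + 9t ≤ 225 gives t ∈ [5, 24], which is 20 values.

20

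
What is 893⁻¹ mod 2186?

1951

gcd(2186, 893) = 1.
By Bézout, 893*(-235) + 2186*(96) = 1.
So 893*-235 ≡ 1 (mod 2186), and -235 mod 2186 = 1951.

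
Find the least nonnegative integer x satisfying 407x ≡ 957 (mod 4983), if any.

186

gcd(4983, 407) = 11  (4983 = 12×407 + 99, 407 = 4×99 + 11, 99 = 9×11).
11 divides 957, so solutions exist.
Back-substituting, 407×(49) + 4983×(-4) = 11.
So 407×(49) ≡ 11 (mod 4983); multiply by 87: x ≡ 4263 (mod 453).
Smallest nonnegative: x = 4263 mod 453 = 186.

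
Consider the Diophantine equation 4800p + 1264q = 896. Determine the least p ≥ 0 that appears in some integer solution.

gcd(4800, 1264):
  4800 = 3·1264 + 1008
  1264 = 1·1008 + 256
  1008 = 3·256 + 240
  256 = 1·240 + 16
  240 = 15·16
so gcd(4800, 1264) = 16.
16 divides 896, so solutions exist.
Back-substitute for Bézout coefficients:
  16 = 256 - 1·240
  ... = 4800·(-5) + 1264·(19)
Scale by 896/16 = 56: (p₀, q₀) = (-280, 1064).
General solution: p = -280 + 79t, q = 1064 - 300t for integer t.
p ≥ 0: smallest is -280 mod 79 = 36 (at t = 4), with q = -136.

36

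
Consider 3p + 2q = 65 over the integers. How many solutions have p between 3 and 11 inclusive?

gcd(3, 2):
  3 = 1×2 + 1
  2 = 2×1
so gcd(3, 2) = 1.
Back-substitute for Bézout coefficients:
  1 = 3 - 1×2
  ... = 3×(1) + 2×(-1)
Scale by 65: particular solution (65, -65); reduce p mod 2: (1, 31).
General solution: p = 1 + 2t, q = 31 - 3t for integer t.
3 ≤ 1 + 2t ≤ 11 gives t ∈ [1, 5], which is 5 values.

5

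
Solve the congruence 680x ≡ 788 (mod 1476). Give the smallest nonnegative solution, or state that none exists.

gcd(1476, 680):
  1476 = 2·680 + 116
  680 = 5·116 + 100
  116 = 1·100 + 16
  100 = 6·16 + 4
  16 = 4·4
so gcd(1476, 680) = 4.
4 divides 788, so solutions exist.
Back-substitute for Bézout coefficients:
  4 = 100 - 6·16
  ... = 680·(89) + 1476·(-41)
So 680·(89) ≡ 4 (mod 1476); multiply by 197: x ≡ 17533 (mod 369).
Smallest nonnegative: x = 17533 mod 369 = 190.

190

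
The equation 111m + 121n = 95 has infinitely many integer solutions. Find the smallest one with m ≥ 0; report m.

gcd(121, 111) = 1  (121 = 1×111 + 10, 111 = 11×10 + 1, 10 = 10×1).
1 divides 95, so solutions exist.
Back-substituting, 111×(12) + 121×(-11) = 1.
Scale by 95/1 = 95: (m₀, n₀) = (1140, -1045).
General solution: m = 1140 + 121t, n = -1045 - 111t for integer t.
m ≥ 0: smallest is 1140 mod 121 = 51 (at t = -9), with n = -46.

51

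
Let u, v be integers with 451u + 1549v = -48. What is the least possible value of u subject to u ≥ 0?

1202

gcd(1549, 451):
  1549 = 3×451 + 196
  451 = 2×196 + 59
  196 = 3×59 + 19
  59 = 3×19 + 2
  19 = 9×2 + 1
  2 = 2×1
so gcd(1549, 451) = 1.
1 divides -48, so solutions exist.
Back-substitute for Bézout coefficients:
  1 = 19 - 9×2
  ... = 451×(-735) + 1549×(214)
Scale by -48/1 = -48: (u₀, v₀) = (35280, -10272).
General solution: u = 35280 + 1549t, v = -10272 - 451t for integer t.
u ≥ 0: smallest is 35280 mod 1549 = 1202 (at t = -22), with v = -350.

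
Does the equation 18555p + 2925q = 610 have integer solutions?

gcd(18555, 2925) = 15  (18555 = 6·2925 + 1005, 2925 = 2·1005 + 915, 1005 = 1·915 + 90, 915 = 10·90 + 15, 90 = 6·15).
15 does not divide 610 (remainder 10), so no integer solutions.

no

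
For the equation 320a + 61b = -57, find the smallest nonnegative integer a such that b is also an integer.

45

gcd(320, 61) = 1.
1 divides -57, so solutions exist.
By Bézout, 320*(-4) + 61*(21) = 1.
Scale by -57/1 = -57: (a₀, b₀) = (228, -1197).
General solution: a = 228 + 61t, b = -1197 - 320t for integer t.
a ≥ 0: smallest is 228 mod 61 = 45 (at t = -3), with b = -237.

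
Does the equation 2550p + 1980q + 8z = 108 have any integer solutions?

yes

gcd(2550, 1980) = 30.
gcd(30, 8) = 2.
2 divides 108, so integer solutions exist.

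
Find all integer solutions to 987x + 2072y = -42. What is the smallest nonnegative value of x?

170

gcd(2072, 987):
  2072 = 2*987 + 98
  987 = 10*98 + 7
  98 = 14*7
so gcd(2072, 987) = 7.
7 divides -42, so solutions exist.
Back-substitute for Bézout coefficients:
  7 = 987 - 10*98
  ... = 987*(21) + 2072*(-10)
Scale by -42/7 = -6: (x₀, y₀) = (-126, 60).
General solution: x = -126 + 296t, y = 60 - 141t for integer t.
x ≥ 0: smallest is -126 mod 296 = 170 (at t = 1), with y = -81.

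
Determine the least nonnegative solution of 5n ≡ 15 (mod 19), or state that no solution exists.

gcd(19, 5) = 1  (19 = 3*5 + 4, 5 = 1*4 + 1, 4 = 4*1).
1 divides 15, so solutions exist.
Back-substituting, 5*(4) + 19*(-1) = 1.
So 5*(4) ≡ 1 (mod 19); multiply by 15: n ≡ 60 (mod 19).
Smallest nonnegative: n = 60 mod 19 = 3.

3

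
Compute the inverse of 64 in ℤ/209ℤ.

49

gcd(209, 64) = 1  (209 = 3·64 + 17, 64 = 3·17 + 13, 17 = 1·13 + 4, 13 = 3·4 + 1, 4 = 4·1).
Back-substituting, 64·(49) + 209·(-15) = 1.
So 64·49 ≡ 1 (mod 209), and 49 mod 209 = 49.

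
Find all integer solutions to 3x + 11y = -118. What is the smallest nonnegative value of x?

gcd(11, 3) = 1  (11 = 3*3 + 2, 3 = 1*2 + 1, 2 = 2*1).
1 divides -118, so solutions exist.
Back-substituting, 3*(4) + 11*(-1) = 1.
Scale by -118/1 = -118: (x₀, y₀) = (-472, 118).
General solution: x = -472 + 11t, y = 118 - 3t for integer t.
x ≥ 0: smallest is -472 mod 11 = 1 (at t = 43), with y = -11.

1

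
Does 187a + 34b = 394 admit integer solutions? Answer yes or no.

no

gcd(187, 34) = 17  (187 = 5*34 + 17, 34 = 2*17).
17 does not divide 394 (remainder 3), so no integer solutions.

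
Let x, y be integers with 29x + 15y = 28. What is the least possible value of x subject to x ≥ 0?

gcd(29, 15):
  29 = 1·15 + 14
  15 = 1·14 + 1
  14 = 14·1
so gcd(29, 15) = 1.
1 divides 28, so solutions exist.
Back-substitute for Bézout coefficients:
  1 = 15 - 1·14
  ... = 29·(-1) + 15·(2)
Scale by 28/1 = 28: (x₀, y₀) = (-28, 56).
General solution: x = -28 + 15t, y = 56 - 29t for integer t.
x ≥ 0: smallest is -28 mod 15 = 2 (at t = 2), with y = -2.

2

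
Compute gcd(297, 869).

11

gcd(869, 297) = 11  (869 = 2×297 + 275, 297 = 1×275 + 22, 275 = 12×22 + 11, 22 = 2×11).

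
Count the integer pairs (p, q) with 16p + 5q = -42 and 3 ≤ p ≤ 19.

4

gcd(16, 5) = 1.
By Bézout, 16×(1) + 5×(-3) = 1.
Particular solution: (3, -18).
General solution: p = 3 + 5t, q = -18 - 16t for integer t.
3 ≤ 3 + 5t ≤ 19 gives t ∈ [0, 3], which is 4 values.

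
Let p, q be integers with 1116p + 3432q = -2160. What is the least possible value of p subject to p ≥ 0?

gcd(3432, 1116):
  3432 = 3*1116 + 84
  1116 = 13*84 + 24
  84 = 3*24 + 12
  24 = 2*12
so gcd(3432, 1116) = 12.
12 divides -2160, so solutions exist.
Back-substitute for Bézout coefficients:
  12 = 84 - 3*24
  ... = 1116*(-123) + 3432*(40)
Scale by -2160/12 = -180: (p₀, q₀) = (22140, -7200).
General solution: p = 22140 + 286t, q = -7200 - 93t for integer t.
p ≥ 0: smallest is 22140 mod 286 = 118 (at t = -77), with q = -39.

118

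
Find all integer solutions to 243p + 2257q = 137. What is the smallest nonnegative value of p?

595

gcd(2257, 243):
  2257 = 9·243 + 70
  243 = 3·70 + 33
  70 = 2·33 + 4
  33 = 8·4 + 1
  4 = 4·1
so gcd(2257, 243) = 1.
1 divides 137, so solutions exist.
Back-substitute for Bézout coefficients:
  1 = 33 - 8·4
  ... = 243·(548) + 2257·(-59)
Scale by 137/1 = 137: (p₀, q₀) = (75076, -8083).
General solution: p = 75076 + 2257t, q = -8083 - 243t for integer t.
p ≥ 0: smallest is 75076 mod 2257 = 595 (at t = -33), with q = -64.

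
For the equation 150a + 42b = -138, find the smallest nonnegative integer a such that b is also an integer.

gcd(150, 42):
  150 = 3·42 + 24
  42 = 1·24 + 18
  24 = 1·18 + 6
  18 = 3·6
so gcd(150, 42) = 6.
6 divides -138, so solutions exist.
Back-substitute for Bézout coefficients:
  6 = 24 - 1·18
  ... = 150·(2) + 42·(-7)
Scale by -138/6 = -23: (a₀, b₀) = (-46, 161).
General solution: a = -46 + 7t, b = 161 - 25t for integer t.
a ≥ 0: smallest is -46 mod 7 = 3 (at t = 7), with b = -14.

3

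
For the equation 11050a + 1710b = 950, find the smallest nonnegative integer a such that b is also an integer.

gcd(11050, 1710):
  11050 = 6×1710 + 790
  1710 = 2×790 + 130
  790 = 6×130 + 10
  130 = 13×10
so gcd(11050, 1710) = 10.
10 divides 950, so solutions exist.
Back-substitute for Bézout coefficients:
  10 = 790 - 6×130
  ... = 11050×(13) + 1710×(-84)
Scale by 950/10 = 95: (a₀, b₀) = (1235, -7980).
General solution: a = 1235 + 171t, b = -7980 - 1105t for integer t.
a ≥ 0: smallest is 1235 mod 171 = 38 (at t = -7), with b = -245.

38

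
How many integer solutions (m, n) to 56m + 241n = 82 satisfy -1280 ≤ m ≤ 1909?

13

gcd(241, 56) = 1  (241 = 4*56 + 17, 56 = 3*17 + 5, 17 = 3*5 + 2, 5 = 2*2 + 1, 2 = 2*1).
Back-substituting, 56*(99) + 241*(-23) = 1.
Scale by 82: particular solution (8118, -1886); reduce m mod 241: (165, -38).
General solution: m = 165 + 241t, n = -38 - 56t for integer t.
-1280 ≤ 165 + 241t ≤ 1909 gives t ∈ [-5, 7], which is 13 values.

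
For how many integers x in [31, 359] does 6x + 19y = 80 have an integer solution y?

gcd(19, 6) = 1.
By Bézout, 6·(-3) + 19·(1) = 1.
Particular solution: (7, 2).
General solution: x = 7 + 19t, y = 2 - 6t for integer t.
31 ≤ 7 + 19t ≤ 359 gives t ∈ [2, 18], which is 17 values.

17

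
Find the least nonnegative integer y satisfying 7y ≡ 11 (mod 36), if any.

gcd(36, 7) = 1.
1 divides 11, so solutions exist.
By Bézout, 7·(-5) + 36·(1) = 1.
So 7·(-5) ≡ 1 (mod 36); multiply by 11: y ≡ -55 (mod 36).
Smallest nonnegative: y = -55 mod 36 = 17.

17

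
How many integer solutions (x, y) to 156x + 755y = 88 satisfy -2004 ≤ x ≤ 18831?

gcd(755, 156):
  755 = 4×156 + 131
  156 = 1×131 + 25
  131 = 5×25 + 6
  25 = 4×6 + 1
  6 = 6×1
so gcd(755, 156) = 1.
Back-substitute for Bézout coefficients:
  1 = 25 - 4×6
  ... = 156×(121) + 755×(-25)
Scale by 88: particular solution (10648, -2200); reduce x mod 755: (78, -16).
General solution: x = 78 + 755t, y = -16 - 156t for integer t.
-2004 ≤ 78 + 755t ≤ 18831 gives t ∈ [-2, 24], which is 27 values.

27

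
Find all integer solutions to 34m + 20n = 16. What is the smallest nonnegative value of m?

gcd(34, 20) = 2.
2 divides 16, so solutions exist.
By Bézout, 34·(3) + 20·(-5) = 2.
Scale by 16/2 = 8: (m₀, n₀) = (24, -40).
General solution: m = 24 + 10t, n = -40 - 17t for integer t.
m ≥ 0: smallest is 24 mod 10 = 4 (at t = -2), with n = -6.

4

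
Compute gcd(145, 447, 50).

gcd(447, 145):
  447 = 3*145 + 12
  145 = 12*12 + 1
  12 = 12*1
so gcd(447, 145) = 1.
gcd(1, 50) = 1.

1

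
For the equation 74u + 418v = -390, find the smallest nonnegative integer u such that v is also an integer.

gcd(418, 74):
  418 = 5×74 + 48
  74 = 1×48 + 26
  48 = 1×26 + 22
  26 = 1×22 + 4
  22 = 5×4 + 2
  4 = 2×2
so gcd(418, 74) = 2.
2 divides -390, so solutions exist.
Back-substitute for Bézout coefficients:
  2 = 22 - 5×4
  ... = 74×(-96) + 418×(17)
Scale by -390/2 = -195: (u₀, v₀) = (18720, -3315).
General solution: u = 18720 + 209t, v = -3315 - 37t for integer t.
u ≥ 0: smallest is 18720 mod 209 = 119 (at t = -89), with v = -22.

119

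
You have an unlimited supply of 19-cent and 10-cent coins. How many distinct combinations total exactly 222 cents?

Need nonnegative integers with 19j + 10k = 222.
gcd(19, 10) = 1, and 19·(-1) + 10·(2) = 1.
So (j₀, k₀) = (-222, 444); general j = -222 + 10t, k = 444 - 19t.
j ≥ 0 ⇒ t ≥ 23; k ≥ 0 ⇒ t ≤ 23. That's 1 value of t.

1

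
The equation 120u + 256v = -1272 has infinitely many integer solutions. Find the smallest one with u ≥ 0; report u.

15

gcd(256, 120):
  256 = 2·120 + 16
  120 = 7·16 + 8
  16 = 2·8
so gcd(256, 120) = 8.
8 divides -1272, so solutions exist.
Back-substitute for Bézout coefficients:
  8 = 120 - 7·16
  ... = 120·(15) + 256·(-7)
Scale by -1272/8 = -159: (u₀, v₀) = (-2385, 1113).
General solution: u = -2385 + 32t, v = 1113 - 15t for integer t.
u ≥ 0: smallest is -2385 mod 32 = 15 (at t = 75), with v = -12.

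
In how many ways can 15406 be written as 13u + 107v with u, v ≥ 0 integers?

11

gcd(107, 13):
  107 = 8×13 + 3
  13 = 4×3 + 1
  3 = 3×1
so gcd(107, 13) = 1.
Back-substitute for Bézout coefficients:
  1 = 13 - 4×3
  ... = 13×(33) + 107×(-4)
Scale by 15406: one solution is (508398, -61624). Reduce u mod 107: (41, 139).
General: u = 41 + 107t, v = 139 - 13t.
u ≥ 0 ⇒ t ≥ 0; v ≥ 0 ⇒ t ≤ 10. So t ∈ [0, 10]: 11 solutions.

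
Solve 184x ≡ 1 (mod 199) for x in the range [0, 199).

gcd(199, 184):
  199 = 1×184 + 15
  184 = 12×15 + 4
  15 = 3×4 + 3
  4 = 1×3 + 1
  3 = 3×1
so gcd(199, 184) = 1.
Back-substitute for Bézout coefficients:
  1 = 4 - 1×3
  ... = 184×(53) + 199×(-49)
So 184×53 ≡ 1 (mod 199), and 53 mod 199 = 53.

53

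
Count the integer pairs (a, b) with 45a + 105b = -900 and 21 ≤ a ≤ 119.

gcd(105, 45) = 15.
By Bézout, 45×(-2) + 105×(1) = 15.
Particular solution: (1, -9).
General solution: a = 1 + 7t, b = -9 - 3t for integer t.
21 ≤ 1 + 7t ≤ 119 gives t ∈ [3, 16], which is 14 values.

14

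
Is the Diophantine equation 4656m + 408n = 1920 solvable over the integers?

gcd(4656, 408):
  4656 = 11×408 + 168
  408 = 2×168 + 72
  168 = 2×72 + 24
  72 = 3×24
so gcd(4656, 408) = 24.
24 divides 1920, so integer solutions exist.

yes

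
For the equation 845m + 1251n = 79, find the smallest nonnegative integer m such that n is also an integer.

gcd(1251, 845):
  1251 = 1·845 + 406
  845 = 2·406 + 33
  406 = 12·33 + 10
  33 = 3·10 + 3
  10 = 3·3 + 1
  3 = 3·1
so gcd(1251, 845) = 1.
1 divides 79, so solutions exist.
Back-substitute for Bézout coefficients:
  1 = 10 - 3·3
  ... = 845·(-379) + 1251·(256)
Scale by 79/1 = 79: (m₀, n₀) = (-29941, 20224).
General solution: m = -29941 + 1251t, n = 20224 - 845t for integer t.
m ≥ 0: smallest is -29941 mod 1251 = 83 (at t = 24), with n = -56.

83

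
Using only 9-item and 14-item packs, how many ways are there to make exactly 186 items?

Need nonnegative integers with 9j + 14k = 186.
gcd(9, 14) = 1, and 9·(-3) + 14·(2) = 1.
So (j₀, k₀) = (-558, 372); general j = -558 + 14t, k = 372 - 9t.
j ≥ 0 ⇒ t ≥ 40; k ≥ 0 ⇒ t ≤ 41. That's 2 values of t.

2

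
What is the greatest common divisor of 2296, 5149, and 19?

1

gcd(5149, 2296) = 1  (5149 = 2·2296 + 557, 2296 = 4·557 + 68, 557 = 8·68 + 13, 68 = 5·13 + 3, 13 = 4·3 + 1, 3 = 3·1).
gcd(1, 19) = 1.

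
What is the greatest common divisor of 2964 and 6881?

1

gcd(6881, 2964):
  6881 = 2·2964 + 953
  2964 = 3·953 + 105
  953 = 9·105 + 8
  105 = 13·8 + 1
  8 = 8·1
so gcd(6881, 2964) = 1.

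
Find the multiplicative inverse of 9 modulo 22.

5

gcd(22, 9) = 1.
By Bézout, 9·(5) + 22·(-2) = 1.
So 9·5 ≡ 1 (mod 22), and 5 mod 22 = 5.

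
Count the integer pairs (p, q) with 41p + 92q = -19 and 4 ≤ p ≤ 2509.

gcd(92, 41):
  92 = 2*41 + 10
  41 = 4*10 + 1
  10 = 10*1
so gcd(92, 41) = 1.
Back-substitute for Bézout coefficients:
  1 = 41 - 4*10
  ... = 41*(9) + 92*(-4)
Scale by -19: particular solution (-171, 76); reduce p mod 92: (13, -6).
General solution: p = 13 + 92t, q = -6 - 41t for integer t.
4 ≤ 13 + 92t ≤ 2509 gives t ∈ [0, 27], which is 28 values.

28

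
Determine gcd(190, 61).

gcd(190, 61):
  190 = 3*61 + 7
  61 = 8*7 + 5
  7 = 1*5 + 2
  5 = 2*2 + 1
  2 = 2*1
so gcd(190, 61) = 1.

1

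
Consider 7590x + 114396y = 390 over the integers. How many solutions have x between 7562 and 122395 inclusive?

6

gcd(114396, 7590):
  114396 = 15×7590 + 546
  7590 = 13×546 + 492
  546 = 1×492 + 54
  492 = 9×54 + 6
  54 = 9×6
so gcd(114396, 7590) = 6.
Back-substitute for Bézout coefficients:
  6 = 492 - 9×54
  ... = 7590×(2095) + 114396×(-139)
Scale by 65: particular solution (136175, -9035); reduce x mod 19066: (2713, -180).
General solution: x = 2713 + 19066t, y = -180 - 1265t for integer t.
7562 ≤ 2713 + 19066t ≤ 122395 gives t ∈ [1, 6], which is 6 values.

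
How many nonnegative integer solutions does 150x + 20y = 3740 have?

13

gcd(150, 20):
  150 = 7×20 + 10
  20 = 2×10
so gcd(150, 20) = 10.
Back-substitute for Bézout coefficients:
  10 = 150 - 7×20
  ... = 150×(1) + 20×(-7)
Scale by 374: one solution is (374, -2618). Reduce x mod 2: (0, 187).
General: x = 0 + 2t, y = 187 - 15t.
x ≥ 0 ⇒ t ≥ 0; y ≥ 0 ⇒ t ≤ 12. So t ∈ [0, 12]: 13 solutions.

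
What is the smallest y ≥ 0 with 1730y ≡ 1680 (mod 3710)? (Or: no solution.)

gcd(3710, 1730):
  3710 = 2·1730 + 250
  1730 = 6·250 + 230
  250 = 1·230 + 20
  230 = 11·20 + 10
  20 = 2·10
so gcd(3710, 1730) = 10.
10 divides 1680, so solutions exist.
Back-substitute for Bézout coefficients:
  10 = 230 - 11·20
  ... = 1730·(178) + 3710·(-83)
So 1730·(178) ≡ 10 (mod 3710); multiply by 168: y ≡ 29904 (mod 371).
Smallest nonnegative: y = 29904 mod 371 = 224.

224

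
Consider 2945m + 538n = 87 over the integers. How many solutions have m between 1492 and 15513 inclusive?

gcd(2945, 538) = 1  (2945 = 5*538 + 255, 538 = 2*255 + 28, 255 = 9*28 + 3, 28 = 9*3 + 1, 3 = 3*1).
Back-substituting, 2945*(-173) + 538*(947) = 1.
Scale by 87: particular solution (-15051, 82389); reduce m mod 538: (13, -71).
General solution: m = 13 + 538t, n = -71 - 2945t for integer t.
1492 ≤ 13 + 538t ≤ 15513 gives t ∈ [3, 28], which is 26 values.

26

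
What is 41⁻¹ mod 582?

71

gcd(582, 41):
  582 = 14*41 + 8
  41 = 5*8 + 1
  8 = 8*1
so gcd(582, 41) = 1.
Back-substitute for Bézout coefficients:
  1 = 41 - 5*8
  ... = 41*(71) + 582*(-5)
So 41*71 ≡ 1 (mod 582), and 71 mod 582 = 71.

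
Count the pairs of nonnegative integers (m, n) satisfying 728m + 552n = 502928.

gcd(728, 552) = 8.
By Bézout, 728×(22) + 552×(-29) = 8.
One solution: (16, 890).
General: m = 16 + 69t, n = 890 - 91t.
m ≥ 0 ⇒ t ≥ 0; n ≥ 0 ⇒ t ≤ 9. So t ∈ [0, 9]: 10 solutions.

10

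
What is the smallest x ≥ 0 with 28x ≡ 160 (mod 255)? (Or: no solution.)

115

gcd(255, 28) = 1.
1 divides 160, so solutions exist.
By Bézout, 28·(82) + 255·(-9) = 1.
So 28·(82) ≡ 1 (mod 255); multiply by 160: x ≡ 13120 (mod 255).
Smallest nonnegative: x = 13120 mod 255 = 115.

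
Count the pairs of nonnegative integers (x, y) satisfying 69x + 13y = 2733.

3

gcd(69, 13) = 1.
By Bézout, 69·(-3) + 13·(16) = 1.
One solution: (4, 189).
General: x = 4 + 13t, y = 189 - 69t.
x ≥ 0 ⇒ t ≥ 0; y ≥ 0 ⇒ t ≤ 2. So t ∈ [0, 2]: 3 solutions.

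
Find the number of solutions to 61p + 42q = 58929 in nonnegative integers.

gcd(61, 42) = 1.
By Bézout, 61*(-11) + 42*(16) = 1.
One solution: (9, 1390).
General: p = 9 + 42t, q = 1390 - 61t.
p ≥ 0 ⇒ t ≥ 0; q ≥ 0 ⇒ t ≤ 22. So t ∈ [0, 22]: 23 solutions.

23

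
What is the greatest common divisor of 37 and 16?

gcd(37, 16):
  37 = 2*16 + 5
  16 = 3*5 + 1
  5 = 5*1
so gcd(37, 16) = 1.

1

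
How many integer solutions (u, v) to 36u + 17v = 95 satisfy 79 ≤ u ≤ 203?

gcd(36, 17):
  36 = 2×17 + 2
  17 = 8×2 + 1
  2 = 2×1
so gcd(36, 17) = 1.
Back-substitute for Bézout coefficients:
  1 = 17 - 8×2
  ... = 36×(-8) + 17×(17)
Scale by 95: particular solution (-760, 1615); reduce u mod 17: (5, -5).
General solution: u = 5 + 17t, v = -5 - 36t for integer t.
79 ≤ 5 + 17t ≤ 203 gives t ∈ [5, 11], which is 7 values.

7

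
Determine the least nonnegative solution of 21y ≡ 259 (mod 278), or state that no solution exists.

gcd(278, 21):
  278 = 13×21 + 5
  21 = 4×5 + 1
  5 = 5×1
so gcd(278, 21) = 1.
1 divides 259, so solutions exist.
Back-substitute for Bézout coefficients:
  1 = 21 - 4×5
  ... = 21×(53) + 278×(-4)
So 21×(53) ≡ 1 (mod 278); multiply by 259: y ≡ 13727 (mod 278).
Smallest nonnegative: y = 13727 mod 278 = 105.

105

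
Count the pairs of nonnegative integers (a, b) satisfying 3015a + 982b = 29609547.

10

gcd(3015, 982) = 1.
By Bézout, 3015×(-185) + 982×(568) = 1.
One solution: (673, 28086).
General: a = 673 + 982t, b = 28086 - 3015t.
a ≥ 0 ⇒ t ≥ 0; b ≥ 0 ⇒ t ≤ 9. So t ∈ [0, 9]: 10 solutions.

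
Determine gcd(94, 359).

gcd(359, 94) = 1  (359 = 3×94 + 77, 94 = 1×77 + 17, 77 = 4×17 + 9, 17 = 1×9 + 8, 9 = 1×8 + 1, 8 = 8×1).

1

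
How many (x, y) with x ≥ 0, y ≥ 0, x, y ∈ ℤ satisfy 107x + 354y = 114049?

3

gcd(354, 107) = 1  (354 = 3×107 + 33, 107 = 3×33 + 8, 33 = 4×8 + 1, 8 = 8×1).
Back-substituting, 107×(-43) + 354×(13) = 1.
Scale by 114049: one solution is (-4904107, 1482637). Reduce x mod 354: (209, 259).
General: x = 209 + 354t, y = 259 - 107t.
x ≥ 0 ⇒ t ≥ 0; y ≥ 0 ⇒ t ≤ 2. So t ∈ [0, 2]: 3 solutions.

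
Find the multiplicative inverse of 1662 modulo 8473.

gcd(8473, 1662):
  8473 = 5×1662 + 163
  1662 = 10×163 + 32
  163 = 5×32 + 3
  32 = 10×3 + 2
  3 = 1×2 + 1
  2 = 2×1
so gcd(8473, 1662) = 1.
Back-substitute for Bézout coefficients:
  1 = 3 - 1×2
  ... = 1662×(-2911) + 8473×(571)
So 1662×-2911 ≡ 1 (mod 8473), and -2911 mod 8473 = 5562.

5562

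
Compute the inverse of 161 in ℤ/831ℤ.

671

gcd(831, 161) = 1  (831 = 5*161 + 26, 161 = 6*26 + 5, 26 = 5*5 + 1, 5 = 5*1).
Back-substituting, 161*(-160) + 831*(31) = 1.
So 161*-160 ≡ 1 (mod 831), and -160 mod 831 = 671.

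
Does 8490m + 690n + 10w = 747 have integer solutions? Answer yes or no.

gcd(8490, 690):
  8490 = 12*690 + 210
  690 = 3*210 + 60
  210 = 3*60 + 30
  60 = 2*30
so gcd(8490, 690) = 30.
gcd(30, 10) = 10.
10 does not divide 747 (remainder 7), so no integer solutions.

no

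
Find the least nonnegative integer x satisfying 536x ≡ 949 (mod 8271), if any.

gcd(8271, 536) = 1  (8271 = 15·536 + 231, 536 = 2·231 + 74, 231 = 3·74 + 9, 74 = 8·9 + 2, 9 = 4·2 + 1, 2 = 2·1).
1 divides 949, so solutions exist.
Back-substituting, 536·(-3688) + 8271·(239) = 1.
So 536·(-3688) ≡ 1 (mod 8271); multiply by 949: x ≡ -3499912 (mod 8271).
Smallest nonnegative: x = -3499912 mod 8271 = 6992.

6992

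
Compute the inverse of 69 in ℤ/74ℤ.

gcd(74, 69) = 1.
By Bézout, 69*(-15) + 74*(14) = 1.
So 69*-15 ≡ 1 (mod 74), and -15 mod 74 = 59.

59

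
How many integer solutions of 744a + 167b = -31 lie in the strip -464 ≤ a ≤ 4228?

gcd(744, 167) = 1  (744 = 4*167 + 76, 167 = 2*76 + 15, 76 = 5*15 + 1, 15 = 15*1).
Back-substituting, 744*(11) + 167*(-49) = 1.
Scale by -31: particular solution (-341, 1519); reduce a mod 167: (160, -713).
General solution: a = 160 + 167t, b = -713 - 744t for integer t.
-464 ≤ 160 + 167t ≤ 4228 gives t ∈ [-3, 24], which is 28 values.

28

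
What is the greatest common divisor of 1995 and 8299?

gcd(8299, 1995):
  8299 = 4·1995 + 319
  1995 = 6·319 + 81
  319 = 3·81 + 76
  81 = 1·76 + 5
  76 = 15·5 + 1
  5 = 5·1
so gcd(8299, 1995) = 1.

1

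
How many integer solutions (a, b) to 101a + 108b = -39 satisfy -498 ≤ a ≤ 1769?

21

gcd(108, 101) = 1.
By Bézout, 101*(-31) + 108*(29) = 1.
Particular solution: (21, -20).
General solution: a = 21 + 108t, b = -20 - 101t for integer t.
-498 ≤ 21 + 108t ≤ 1769 gives t ∈ [-4, 16], which is 21 values.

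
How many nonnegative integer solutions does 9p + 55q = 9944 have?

gcd(55, 9):
  55 = 6·9 + 1
  9 = 9·1
so gcd(55, 9) = 1.
Back-substitute for Bézout coefficients:
  1 = 55 - 6·9
  ... = 9·(-6) + 55·(1)
Scale by 9944: one solution is (-59664, 9944). Reduce p mod 55: (11, 179).
General: p = 11 + 55t, q = 179 - 9t.
p ≥ 0 ⇒ t ≥ 0; q ≥ 0 ⇒ t ≤ 19. So t ∈ [0, 19]: 20 solutions.

20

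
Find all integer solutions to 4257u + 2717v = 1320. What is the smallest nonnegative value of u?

gcd(4257, 2717):
  4257 = 1×2717 + 1540
  2717 = 1×1540 + 1177
  1540 = 1×1177 + 363
  1177 = 3×363 + 88
  363 = 4×88 + 11
  88 = 8×11
so gcd(4257, 2717) = 11.
11 divides 1320, so solutions exist.
Back-substitute for Bézout coefficients:
  11 = 363 - 4×88
  ... = 4257×(30) + 2717×(-47)
Scale by 1320/11 = 120: (u₀, v₀) = (3600, -5640).
General solution: u = 3600 + 247t, v = -5640 - 387t for integer t.
u ≥ 0: smallest is 3600 mod 247 = 142 (at t = -14), with v = -222.

142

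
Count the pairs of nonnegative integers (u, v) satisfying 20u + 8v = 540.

gcd(20, 8) = 4.
By Bézout, 20·(1) + 8·(-2) = 4.
One solution: (1, 65).
General: u = 1 + 2t, v = 65 - 5t.
u ≥ 0 ⇒ t ≥ 0; v ≥ 0 ⇒ t ≤ 13. So t ∈ [0, 13]: 14 solutions.

14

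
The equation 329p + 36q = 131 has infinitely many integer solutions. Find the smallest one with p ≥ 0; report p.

19

gcd(329, 36):
  329 = 9·36 + 5
  36 = 7·5 + 1
  5 = 5·1
so gcd(329, 36) = 1.
1 divides 131, so solutions exist.
Back-substitute for Bézout coefficients:
  1 = 36 - 7·5
  ... = 329·(-7) + 36·(64)
Scale by 131/1 = 131: (p₀, q₀) = (-917, 8384).
General solution: p = -917 + 36t, q = 8384 - 329t for integer t.
p ≥ 0: smallest is -917 mod 36 = 19 (at t = 26), with q = -170.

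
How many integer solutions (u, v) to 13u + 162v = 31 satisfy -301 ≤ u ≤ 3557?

gcd(162, 13) = 1  (162 = 12·13 + 6, 13 = 2·6 + 1, 6 = 6·1).
Back-substituting, 13·(25) + 162·(-2) = 1.
Scale by 31: particular solution (775, -62); reduce u mod 162: (127, -10).
General solution: u = 127 + 162t, v = -10 - 13t for integer t.
-301 ≤ 127 + 162t ≤ 3557 gives t ∈ [-2, 21], which is 24 values.

24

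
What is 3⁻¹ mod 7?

5

gcd(7, 3) = 1.
By Bézout, 3×(-2) + 7×(1) = 1.
So 3×-2 ≡ 1 (mod 7), and -2 mod 7 = 5.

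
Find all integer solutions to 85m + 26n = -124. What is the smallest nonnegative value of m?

12

gcd(85, 26):
  85 = 3×26 + 7
  26 = 3×7 + 5
  7 = 1×5 + 2
  5 = 2×2 + 1
  2 = 2×1
so gcd(85, 26) = 1.
1 divides -124, so solutions exist.
Back-substitute for Bézout coefficients:
  1 = 5 - 2×2
  ... = 85×(-11) + 26×(36)
Scale by -124/1 = -124: (m₀, n₀) = (1364, -4464).
General solution: m = 1364 + 26t, n = -4464 - 85t for integer t.
m ≥ 0: smallest is 1364 mod 26 = 12 (at t = -52), with n = -44.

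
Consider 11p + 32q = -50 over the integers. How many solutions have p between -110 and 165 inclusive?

8

gcd(32, 11):
  32 = 2*11 + 10
  11 = 1*10 + 1
  10 = 10*1
so gcd(32, 11) = 1.
Back-substitute for Bézout coefficients:
  1 = 11 - 1*10
  ... = 11*(3) + 32*(-1)
Scale by -50: particular solution (-150, 50); reduce p mod 32: (10, -5).
General solution: p = 10 + 32t, q = -5 - 11t for integer t.
-110 ≤ 10 + 32t ≤ 165 gives t ∈ [-3, 4], which is 8 values.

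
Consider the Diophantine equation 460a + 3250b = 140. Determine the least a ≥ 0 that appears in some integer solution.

gcd(3250, 460):
  3250 = 7×460 + 30
  460 = 15×30 + 10
  30 = 3×10
so gcd(3250, 460) = 10.
10 divides 140, so solutions exist.
Back-substitute for Bézout coefficients:
  10 = 460 - 15×30
  ... = 460×(106) + 3250×(-15)
Scale by 140/10 = 14: (a₀, b₀) = (1484, -210).
General solution: a = 1484 + 325t, b = -210 - 46t for integer t.
a ≥ 0: smallest is 1484 mod 325 = 184 (at t = -4), with b = -26.

184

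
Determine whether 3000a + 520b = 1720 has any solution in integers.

gcd(3000, 520) = 40  (3000 = 5*520 + 400, 520 = 1*400 + 120, 400 = 3*120 + 40, 120 = 3*40).
40 divides 1720, so integer solutions exist.

yes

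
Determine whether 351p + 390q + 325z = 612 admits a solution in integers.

no

gcd(390, 351) = 39  (390 = 1·351 + 39, 351 = 9·39).
gcd(39, 325) = 13.
13 does not divide 612 (remainder 1), so no integer solutions.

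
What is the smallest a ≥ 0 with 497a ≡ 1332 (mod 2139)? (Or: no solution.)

588

gcd(2139, 497) = 1.
1 divides 1332, so solutions exist.
By Bézout, 497*(-340) + 2139*(79) = 1.
So 497*(-340) ≡ 1 (mod 2139); multiply by 1332: a ≡ -452880 (mod 2139).
Smallest nonnegative: a = -452880 mod 2139 = 588.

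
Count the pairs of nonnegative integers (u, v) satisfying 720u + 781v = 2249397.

gcd(781, 720):
  781 = 1·720 + 61
  720 = 11·61 + 49
  61 = 1·49 + 12
  49 = 4·12 + 1
  12 = 12·1
so gcd(781, 720) = 1.
Back-substitute for Bézout coefficients:
  1 = 49 - 4·12
  ... = 720·(64) + 781·(-59)
Scale by 2249397: one solution is (143961408, -132714423). Reduce u mod 781: (459, 2457).
General: u = 459 + 781t, v = 2457 - 720t.
u ≥ 0 ⇒ t ≥ 0; v ≥ 0 ⇒ t ≤ 3. So t ∈ [0, 3]: 4 solutions.

4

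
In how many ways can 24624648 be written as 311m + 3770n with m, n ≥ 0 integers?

21

gcd(3770, 311) = 1  (3770 = 12*311 + 38, 311 = 8*38 + 7, 38 = 5*7 + 3, 7 = 2*3 + 1, 3 = 3*1).
Back-substituting, 311*(1091) + 3770*(-90) = 1.
Scale by 24624648: one solution is (26865490968, -2216218320). Reduce m mod 3770: (3488, 6244).
General: m = 3488 + 3770t, n = 6244 - 311t.
m ≥ 0 ⇒ t ≥ 0; n ≥ 0 ⇒ t ≤ 20. So t ∈ [0, 20]: 21 solutions.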